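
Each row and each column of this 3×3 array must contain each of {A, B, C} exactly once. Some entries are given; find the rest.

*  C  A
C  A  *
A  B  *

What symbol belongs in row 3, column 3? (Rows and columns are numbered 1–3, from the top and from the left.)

C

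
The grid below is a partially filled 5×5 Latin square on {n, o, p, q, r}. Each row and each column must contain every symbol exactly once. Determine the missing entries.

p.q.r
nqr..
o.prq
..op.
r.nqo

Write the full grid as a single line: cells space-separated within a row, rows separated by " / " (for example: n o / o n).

p o q n r / n q r o p / o n p r q / q r o p n / r p n q o

(r2,c4) = o
(r2,c5) = p
(r3,c2) = n
(r4,c1) = q
(r4,c2) = r
(r4,c5) = n
(r5,c2) = p
(r1,c2) = o
(r1,c4) = n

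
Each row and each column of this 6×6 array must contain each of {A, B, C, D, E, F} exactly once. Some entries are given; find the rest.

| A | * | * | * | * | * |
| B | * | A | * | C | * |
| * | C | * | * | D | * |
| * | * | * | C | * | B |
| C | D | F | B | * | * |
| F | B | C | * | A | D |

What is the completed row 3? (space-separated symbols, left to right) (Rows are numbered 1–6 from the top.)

E C B A D F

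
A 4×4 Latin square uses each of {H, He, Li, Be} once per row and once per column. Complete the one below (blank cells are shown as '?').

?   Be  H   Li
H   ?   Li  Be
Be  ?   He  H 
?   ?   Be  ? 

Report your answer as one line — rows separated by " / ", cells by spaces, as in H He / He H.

(r1,c1) = He
(r2,c2) = He
(r3,c2) = Li
(r4,c1) = Li
(r4,c2) = H
(r4,c4) = He

He Be H Li / H He Li Be / Be Li He H / Li H Be He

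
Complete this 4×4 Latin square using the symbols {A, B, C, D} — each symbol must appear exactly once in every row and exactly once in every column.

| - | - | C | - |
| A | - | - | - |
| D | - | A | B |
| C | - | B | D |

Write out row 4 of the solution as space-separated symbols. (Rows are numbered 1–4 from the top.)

C A B D

Cell (r1,c1): row 1 has {C}; column 1 has {A,C,D} → B.
Cell (r1,c4): row 1 has {B,C}; column 4 has {B,D} → A.
Cell (r2,c3): row 2 has {A}; column 3 has {A,B,C} → D.
Cell (r2,c4): row 2 has {A,D}; column 4 has {A,B,D} → C.
Cell (r3,c2): row 3 has {A,B,D}; column 2 is empty so far → C.
Cell (r4,c2): row 4 has {B,C,D}; column 2 has {C} → A.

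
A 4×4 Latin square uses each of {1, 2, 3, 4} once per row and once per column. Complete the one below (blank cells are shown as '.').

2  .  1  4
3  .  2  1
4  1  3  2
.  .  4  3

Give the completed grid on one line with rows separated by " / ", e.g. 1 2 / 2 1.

At row 1, column 2: row 1 has {1,2,4}; column 2 has {1}; that leaves 3.
At row 2, column 2: row 2 has {1,2,3}; column 2 has {1,3}; that leaves 4.
At row 4, column 1: row 4 has {3,4}; column 1 has {2,3,4}; that leaves 1.
At row 4, column 2: row 4 has {1,3,4}; column 2 has {1,3,4}; that leaves 2.

2 3 1 4 / 3 4 2 1 / 4 1 3 2 / 1 2 4 3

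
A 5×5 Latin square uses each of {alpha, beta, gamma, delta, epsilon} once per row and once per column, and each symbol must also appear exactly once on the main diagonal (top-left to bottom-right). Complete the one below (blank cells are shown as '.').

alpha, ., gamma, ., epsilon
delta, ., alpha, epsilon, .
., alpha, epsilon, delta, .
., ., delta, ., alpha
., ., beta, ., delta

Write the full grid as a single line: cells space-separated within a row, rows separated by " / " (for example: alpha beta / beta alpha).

(r1,c4) = beta
(r4,c4) = gamma
(r5,c4) = alpha
(r1,c2) = delta
(r2,c2) = beta
(r2,c5) = gamma
(r3,c5) = beta
(r4,c2) = epsilon
(r5,c2) = gamma
(r3,c1) = gamma
(r4,c1) = beta
(r5,c1) = epsilon

alpha delta gamma beta epsilon / delta beta alpha epsilon gamma / gamma alpha epsilon delta beta / beta epsilon delta gamma alpha / epsilon gamma beta alpha delta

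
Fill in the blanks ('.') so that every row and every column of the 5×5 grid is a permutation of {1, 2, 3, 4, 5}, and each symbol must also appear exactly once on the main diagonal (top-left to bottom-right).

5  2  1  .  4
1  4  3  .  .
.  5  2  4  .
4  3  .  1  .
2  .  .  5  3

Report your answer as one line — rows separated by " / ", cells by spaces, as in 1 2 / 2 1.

5 2 1 3 4 / 1 4 3 2 5 / 3 5 2 4 1 / 4 3 5 1 2 / 2 1 4 5 3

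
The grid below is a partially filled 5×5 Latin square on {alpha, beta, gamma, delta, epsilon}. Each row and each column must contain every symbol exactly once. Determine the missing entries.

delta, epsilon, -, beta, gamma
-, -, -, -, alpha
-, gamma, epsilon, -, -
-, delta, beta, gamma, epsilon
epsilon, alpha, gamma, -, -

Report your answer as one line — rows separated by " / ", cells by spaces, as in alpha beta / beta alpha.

delta epsilon alpha beta gamma / gamma beta delta epsilon alpha / beta gamma epsilon alpha delta / alpha delta beta gamma epsilon / epsilon alpha gamma delta beta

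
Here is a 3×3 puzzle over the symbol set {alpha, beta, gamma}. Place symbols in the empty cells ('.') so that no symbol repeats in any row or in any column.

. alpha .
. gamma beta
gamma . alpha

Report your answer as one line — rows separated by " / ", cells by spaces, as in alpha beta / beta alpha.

(r1,c1) = beta
(r1,c3) = gamma
(r2,c1) = alpha
(r3,c2) = beta

beta alpha gamma / alpha gamma beta / gamma beta alpha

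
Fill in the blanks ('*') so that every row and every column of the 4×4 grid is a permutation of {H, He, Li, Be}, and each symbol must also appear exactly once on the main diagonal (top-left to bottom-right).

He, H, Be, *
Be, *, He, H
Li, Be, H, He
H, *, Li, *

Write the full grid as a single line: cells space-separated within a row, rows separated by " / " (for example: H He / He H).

He H Be Li / Be Li He H / Li Be H He / H He Li Be

(r1,c4): row 1 has {H,He,Be}; column 4 has {H,He}, so it must be Li.
(r2,c2): row 2 has {H,He,Be}; column 2 has {H,Be}; the diagonal has {H,He}, so it must be Li.
(r4,c2): row 4 has {H,Li}; column 2 has {H,Li,Be}, so it must be He.
(r4,c4): row 4 has {H,He,Li}; column 4 has {H,He,Li}; the diagonal has {H,He,Li}, so it must be Be.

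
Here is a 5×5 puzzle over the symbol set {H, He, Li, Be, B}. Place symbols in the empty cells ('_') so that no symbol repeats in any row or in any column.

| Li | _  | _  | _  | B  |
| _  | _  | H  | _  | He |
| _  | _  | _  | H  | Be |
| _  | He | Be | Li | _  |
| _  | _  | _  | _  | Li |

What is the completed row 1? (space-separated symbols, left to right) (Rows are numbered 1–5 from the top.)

Li H He Be B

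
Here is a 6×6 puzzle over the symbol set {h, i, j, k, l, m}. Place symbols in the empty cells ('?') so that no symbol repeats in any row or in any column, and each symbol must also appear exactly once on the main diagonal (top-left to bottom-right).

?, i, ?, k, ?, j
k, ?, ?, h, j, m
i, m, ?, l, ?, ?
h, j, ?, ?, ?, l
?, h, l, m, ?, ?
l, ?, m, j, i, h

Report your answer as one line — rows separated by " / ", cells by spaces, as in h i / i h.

m i h k l j / k l i h j m / i m j l h k / h j k i m l / j h l m k i / l k m j i h

row 1 has {i,j,k}; column 1 has {h,i,k,l}; the diagonal has {h} — only m is left for (r1,c1).
row 1 has {i,j,k,m}; column 3 has {l,m} — only h is left for (r1,c3).
row 1 has {h,i,j,k,m}; column 5 has {i,j} — only l is left for (r1,c5).
row 2 has {h,j,k,m}; column 2 has {h,i,j,m}; the diagonal has {h,m} — only l is left for (r2,c2).
row 2 has {h,j,k,l,m}; column 3 has {h,l,m} — only i is left for (r2,c3).
row 3 has {i,l,m}; column 6 has {h,j,l,m} — only k is left for (r3,c6).
row 4 has {h,j,l}; column 3 has {h,i,l,m} — only k is left for (r4,c3).
row 4 has {h,j,k,l}; column 4 has {h,j,k,l,m}; the diagonal has {h,l,m} — only i is left for (r4,c4).
row 4 has {h,i,j,k,l}; column 5 has {i,j,l} — only m is left for (r4,c5).
row 5 has {h,l,m}; column 1 has {h,i,k,l,m} — only j is left for (r5,c1).
row 5 has {h,j,l,m}; column 5 has {i,j,l,m}; the diagonal has {h,i,l,m} — only k is left for (r5,c5).
row 5 has {h,j,k,l,m}; column 6 has {h,j,k,l,m} — only i is left for (r5,c6).
row 6 has {h,i,j,l,m}; column 2 has {h,i,j,l,m} — only k is left for (r6,c2).
row 3 has {i,k,l,m}; column 3 has {h,i,k,l,m}; the diagonal has {h,i,k,l,m} — only j is left for (r3,c3).
row 3 has {i,j,k,l,m}; column 5 has {i,j,k,l,m} — only h is left for (r3,c5).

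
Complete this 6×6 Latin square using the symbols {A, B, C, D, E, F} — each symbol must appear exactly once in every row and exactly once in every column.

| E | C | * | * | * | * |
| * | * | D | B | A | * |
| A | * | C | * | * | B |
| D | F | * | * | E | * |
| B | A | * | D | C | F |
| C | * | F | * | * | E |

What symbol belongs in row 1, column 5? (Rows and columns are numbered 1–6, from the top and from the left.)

B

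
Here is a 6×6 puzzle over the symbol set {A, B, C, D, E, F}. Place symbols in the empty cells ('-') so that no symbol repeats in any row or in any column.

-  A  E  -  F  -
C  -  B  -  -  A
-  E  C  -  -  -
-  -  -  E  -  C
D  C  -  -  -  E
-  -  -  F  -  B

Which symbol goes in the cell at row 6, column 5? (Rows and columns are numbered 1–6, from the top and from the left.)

C

(r1,c1) = B
(r1,c6) = D
(r2,c4) = D
(r2,c5) = E
(r3,c6) = F
(r6,c2) = D
(r6,c3) = A
(r6,c5) = C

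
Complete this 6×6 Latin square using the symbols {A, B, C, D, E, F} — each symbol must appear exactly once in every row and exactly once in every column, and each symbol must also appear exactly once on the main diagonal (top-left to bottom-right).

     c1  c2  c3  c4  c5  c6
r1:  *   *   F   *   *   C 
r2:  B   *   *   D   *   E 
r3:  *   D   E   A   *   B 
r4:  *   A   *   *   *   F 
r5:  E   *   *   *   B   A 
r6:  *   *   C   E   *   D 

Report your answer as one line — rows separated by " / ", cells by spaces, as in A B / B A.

A E F B D C / B F A D C E / C D E A F B / D A B C E F / E C D F B A / F B C E A D

(r1,c1) = A
(r1,c4) = B
(r2,c3) = A
(r4,c4) = C
(r5,c3) = D
(r5,c4) = F
(r6,c1) = F
(r6,c2) = B
(r6,c5) = A
(r1,c2) = E
(r1,c5) = D
(r2,c2) = F
(r2,c5) = C
(r3,c1) = C
(r3,c5) = F
(r4,c1) = D
(r4,c3) = B
(r4,c5) = E
(r5,c2) = C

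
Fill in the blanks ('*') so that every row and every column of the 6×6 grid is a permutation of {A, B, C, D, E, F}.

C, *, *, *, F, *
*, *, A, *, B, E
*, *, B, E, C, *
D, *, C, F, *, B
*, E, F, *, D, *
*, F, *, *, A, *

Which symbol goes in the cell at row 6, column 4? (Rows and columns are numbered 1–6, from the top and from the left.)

(r2,c1) = F
(r3,c1) = A
(r3,c2) = D
(r3,c6) = F
(r4,c2) = A
(r4,c5) = E
(r5,c1) = B
(r6,c1) = E
(r6,c3) = D
(r6,c6) = C
(r1,c2) = B
(r1,c3) = E
(r2,c2) = C
(r2,c4) = D
(r5,c6) = A
(r6,c4) = B

B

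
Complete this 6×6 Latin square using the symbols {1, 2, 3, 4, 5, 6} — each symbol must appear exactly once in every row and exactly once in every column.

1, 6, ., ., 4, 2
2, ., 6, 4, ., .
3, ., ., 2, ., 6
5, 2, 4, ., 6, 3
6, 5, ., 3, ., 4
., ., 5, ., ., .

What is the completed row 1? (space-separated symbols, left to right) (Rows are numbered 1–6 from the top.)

(r1,c3) = 3
(r1,c4) = 5

1 6 3 5 4 2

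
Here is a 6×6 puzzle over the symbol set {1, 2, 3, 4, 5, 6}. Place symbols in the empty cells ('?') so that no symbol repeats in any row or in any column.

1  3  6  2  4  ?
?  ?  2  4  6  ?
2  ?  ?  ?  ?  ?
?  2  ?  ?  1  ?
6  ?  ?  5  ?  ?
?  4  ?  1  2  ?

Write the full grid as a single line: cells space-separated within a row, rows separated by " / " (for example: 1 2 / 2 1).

1 3 6 2 4 5 / 3 5 2 4 6 1 / 2 6 1 3 5 4 / 4 2 5 6 1 3 / 6 1 4 5 3 2 / 5 4 3 1 2 6

At row 1, column 6: row 1 has {1,2,3,4,6}; column 6 is empty so far; that leaves 5.
At row 5, column 2: row 5 has {5,6}; column 2 has {2,3,4}; that leaves 1.
At row 5, column 5: row 5 has {1,5,6}; column 5 has {1,2,4,6}; that leaves 3.
At row 2, column 2: row 2 has {2,4,6}; column 2 has {1,2,3,4}; that leaves 5.
At row 3, column 2: row 3 has {2}; column 2 has {1,2,3,4,5}; that leaves 6.
At row 3, column 4: row 3 has {2,6}; column 4 has {1,2,4,5}; that leaves 3.
At row 3, column 5: row 3 has {2,3,6}; column 5 has {1,2,3,4,6}; that leaves 5.
At row 4, column 4: row 4 has {1,2}; column 4 has {1,2,3,4,5}; that leaves 6.
At row 5, column 3: row 5 has {1,3,5,6}; column 3 has {2,6}; that leaves 4.
At row 5, column 6: row 5 has {1,3,4,5,6}; column 6 has {5}; that leaves 2.
At row 2, column 1: row 2 has {2,4,5,6}; column 1 has {1,2,6}; that leaves 3.
At row 2, column 6: row 2 has {2,3,4,5,6}; column 6 has {2,5}; that leaves 1.
At row 3, column 3: row 3 has {2,3,5,6}; column 3 has {2,4,6}; that leaves 1.
At row 3, column 6: row 3 has {1,2,3,5,6}; column 6 has {1,2,5}; that leaves 4.
At row 4, column 6: row 4 has {1,2,6}; column 6 has {1,2,4,5}; that leaves 3.
At row 6, column 1: row 6 has {1,2,4}; column 1 has {1,2,3,6}; that leaves 5.
At row 6, column 3: row 6 has {1,2,4,5}; column 3 has {1,2,4,6}; that leaves 3.
At row 6, column 6: row 6 has {1,2,3,4,5}; column 6 has {1,2,3,4,5}; that leaves 6.
At row 4, column 1: row 4 has {1,2,3,6}; column 1 has {1,2,3,5,6}; that leaves 4.
At row 4, column 3: row 4 has {1,2,3,4,6}; column 3 has {1,2,3,4,6}; that leaves 5.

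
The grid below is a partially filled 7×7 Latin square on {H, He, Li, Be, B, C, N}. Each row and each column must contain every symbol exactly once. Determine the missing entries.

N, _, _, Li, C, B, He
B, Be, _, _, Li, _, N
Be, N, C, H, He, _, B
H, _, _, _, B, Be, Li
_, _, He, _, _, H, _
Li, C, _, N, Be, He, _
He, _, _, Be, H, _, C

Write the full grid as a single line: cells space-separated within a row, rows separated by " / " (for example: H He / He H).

N H Be Li C B He / B Be H He Li C N / Be N C H He Li B / H He N C B Be Li / C Li He B N H Be / Li C B N Be He H / He B Li Be H N C

At row 1, column 2: row 1 has {He,Li,B,C,N}; column 2 has {Be,C,N}; that leaves H.
At row 1, column 3: row 1 has {H,He,Li,B,C,N}; column 3 has {He,C}; that leaves Be.
At row 2, column 3: row 2 has {Li,Be,B,N}; column 3 has {He,Be,C}; that leaves H.
At row 2, column 6: row 2 has {H,Li,Be,B,N}; column 6 has {H,He,Be,B}; that leaves C.
At row 3, column 6: row 3 has {H,He,Be,B,C,N}; column 6 has {H,He,Be,B,C}; that leaves Li.
At row 4, column 2: row 4 has {H,Li,Be,B}; column 2 has {H,Be,C,N}; that leaves He.
At row 4, column 3: row 4 has {H,He,Li,Be,B}; column 3 has {H,He,Be,C}; that leaves N.
At row 4, column 4: row 4 has {H,He,Li,Be,B,N}; column 4 has {H,Li,Be,N}; that leaves C.
At row 5, column 1: row 5 has {H,He}; column 1 has {H,He,Li,Be,B,N}; that leaves C.
At row 5, column 4: row 5 has {H,He,C}; column 4 has {H,Li,Be,C,N}; that leaves B.
At row 5, column 5: row 5 has {H,He,B,C}; column 5 has {H,He,Li,Be,B,C}; that leaves N.
At row 5, column 7: row 5 has {H,He,B,C,N}; column 7 has {He,Li,B,C,N}; that leaves Be.
At row 6, column 3: row 6 has {He,Li,Be,C,N}; column 3 has {H,He,Be,C,N}; that leaves B.
At row 6, column 7: row 6 has {He,Li,Be,B,C,N}; column 7 has {He,Li,Be,B,C,N}; that leaves H.
At row 7, column 3: row 7 has {H,He,Be,C}; column 3 has {H,He,Be,B,C,N}; that leaves Li.
At row 7, column 6: row 7 has {H,He,Li,Be,C}; column 6 has {H,He,Li,Be,B,C}; that leaves N.
At row 2, column 4: row 2 has {H,Li,Be,B,C,N}; column 4 has {H,Li,Be,B,C,N}; that leaves He.
At row 5, column 2: row 5 has {H,He,Be,B,C,N}; column 2 has {H,He,Be,C,N}; that leaves Li.
At row 7, column 2: row 7 has {H,He,Li,Be,C,N}; column 2 has {H,He,Li,Be,C,N}; that leaves B.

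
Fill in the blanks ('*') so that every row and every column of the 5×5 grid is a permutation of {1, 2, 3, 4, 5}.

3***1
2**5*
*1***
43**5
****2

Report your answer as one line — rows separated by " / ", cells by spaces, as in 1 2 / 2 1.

3 2 5 4 1 / 2 4 1 5 3 / 5 1 3 2 4 / 4 3 2 1 5 / 1 5 4 3 2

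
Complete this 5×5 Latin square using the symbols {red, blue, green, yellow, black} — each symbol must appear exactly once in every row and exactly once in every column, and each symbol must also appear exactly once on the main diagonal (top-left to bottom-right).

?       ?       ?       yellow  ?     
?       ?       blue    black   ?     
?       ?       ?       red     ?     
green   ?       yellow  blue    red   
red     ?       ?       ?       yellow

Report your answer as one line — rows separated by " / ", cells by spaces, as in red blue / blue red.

Cell (r1,c1): row 1 has {yellow}; column 1 has {red,green}; the diagonal has {blue,yellow} → black.
Cell (r2,c1): row 2 has {blue,black}; column 1 has {red,green,black} → yellow.
Cell (r2,c5): row 2 has {blue,yellow,black}; column 5 has {red,yellow} → green.
Cell (r3,c1): row 3 has {red}; column 1 has {red,green,yellow,black} → blue.
Cell (r3,c3): row 3 has {red,blue}; column 3 has {blue,yellow}; the diagonal has {blue,yellow,black} → green.
Cell (r3,c5): row 3 has {red,blue,green}; column 5 has {red,green,yellow} → black.
Cell (r4,c2): row 4 has {red,blue,green,yellow}; column 2 is empty so far → black.
Cell (r5,c3): row 5 has {red,yellow}; column 3 has {blue,green,yellow} → black.
Cell (r5,c4): row 5 has {red,yellow,black}; column 4 has {red,blue,yellow,black} → green.
Cell (r1,c3): row 1 has {yellow,black}; column 3 has {blue,green,yellow,black} → red.
Cell (r1,c5): row 1 has {red,yellow,black}; column 5 has {red,green,yellow,black} → blue.
Cell (r2,c2): row 2 has {blue,green,yellow,black}; column 2 has {black}; the diagonal has {blue,green,yellow,black} → red.
Cell (r3,c2): row 3 has {red,blue,green,black}; column 2 has {red,black} → yellow.
Cell (r5,c2): row 5 has {red,green,yellow,black}; column 2 has {red,yellow,black} → blue.
Cell (r1,c2): row 1 has {red,blue,yellow,black}; column 2 has {red,blue,yellow,black} → green.

black green red yellow blue / yellow red blue black green / blue yellow green red black / green black yellow blue red / red blue black green yellow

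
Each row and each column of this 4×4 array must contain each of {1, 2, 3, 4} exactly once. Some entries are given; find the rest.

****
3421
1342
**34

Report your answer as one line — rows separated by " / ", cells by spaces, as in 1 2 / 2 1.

4 2 1 3 / 3 4 2 1 / 1 3 4 2 / 2 1 3 4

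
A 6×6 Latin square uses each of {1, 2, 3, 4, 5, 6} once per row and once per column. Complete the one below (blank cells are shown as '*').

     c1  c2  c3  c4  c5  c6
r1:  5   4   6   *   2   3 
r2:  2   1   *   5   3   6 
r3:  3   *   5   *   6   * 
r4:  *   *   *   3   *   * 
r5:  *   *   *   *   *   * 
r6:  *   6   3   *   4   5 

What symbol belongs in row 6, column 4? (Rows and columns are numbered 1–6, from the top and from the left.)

row 1 has {2,3,4,5,6}; column 4 has {3,5} — only 1 is left for (r1,c4).
row 2 has {1,2,3,5,6}; column 3 has {3,5,6} — only 4 is left for (r2,c3).
row 3 has {3,5,6}; column 2 has {1,4,6} — only 2 is left for (r3,c2).
row 3 has {2,3,5,6}; column 4 has {1,3,5} — only 4 is left for (r3,c4).
row 3 has {2,3,4,5,6}; column 6 has {3,5,6} — only 1 is left for (r3,c6).
row 4 has {3}; column 2 has {1,2,4,6} — only 5 is left for (r4,c2).
row 4 has {3,5}; column 5 has {2,3,4,6} — only 1 is left for (r4,c5).
row 5 is empty so far; column 2 has {1,2,4,5,6} — only 3 is left for (r5,c2).
row 5 has {3}; column 5 has {1,2,3,4,6} — only 5 is left for (r5,c5).
row 6 has {3,4,5,6}; column 1 has {2,3,5} — only 1 is left for (r6,c1).
row 6 has {1,3,4,5,6}; column 4 has {1,3,4,5} — only 2 is left for (r6,c4).

2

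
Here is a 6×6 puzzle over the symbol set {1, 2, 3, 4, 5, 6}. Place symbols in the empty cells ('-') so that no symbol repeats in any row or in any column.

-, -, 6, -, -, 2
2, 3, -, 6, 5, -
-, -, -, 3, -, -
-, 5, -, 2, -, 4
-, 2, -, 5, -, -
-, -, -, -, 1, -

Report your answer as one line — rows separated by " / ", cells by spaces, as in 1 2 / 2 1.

Cell (r2,c6): row 2 has {2,3,5,6}; column 6 has {2,4} → 1.
Cell (r6,c4): row 6 has {1}; column 4 has {2,3,5,6} → 4.
Cell (r1,c4): row 1 has {2,6}; column 4 has {2,3,4,5,6} → 1.
Cell (r2,c3): row 2 has {1,2,3,5,6}; column 3 has {6} → 4.
Cell (r6,c2): row 6 has {1,4}; column 2 has {2,3,5} → 6.
Cell (r1,c2): row 1 has {1,2,6}; column 2 has {2,3,5,6} → 4.
Cell (r1,c5): row 1 has {1,2,4,6}; column 5 has {1,5} → 3.
Cell (r3,c2): row 3 has {3}; column 2 has {2,3,4,5,6} → 1.
Cell (r4,c5): row 4 has {2,4,5}; column 5 has {1,3,5} → 6.
Cell (r5,c5): row 5 has {2,5}; column 5 has {1,3,5,6} → 4.
Cell (r1,c1): row 1 has {1,2,3,4,6}; column 1 has {2} → 5.
Cell (r3,c5): row 3 has {1,3}; column 5 has {1,3,4,5,6} → 2.
Cell (r6,c1): row 6 has {1,4,6}; column 1 has {2,5} → 3.
Cell (r6,c6): row 6 has {1,3,4,6}; column 6 has {1,2,4} → 5.
Cell (r3,c3): row 3 has {1,2,3}; column 3 has {4,6} → 5.
Cell (r3,c6): row 3 has {1,2,3,5}; column 6 has {1,2,4,5} → 6.
Cell (r4,c1): row 4 has {2,4,5,6}; column 1 has {2,3,5} → 1.
Cell (r4,c3): row 4 has {1,2,4,5,6}; column 3 has {4,5,6} → 3.
Cell (r5,c1): row 5 has {2,4,5}; column 1 has {1,2,3,5} → 6.
Cell (r5,c3): row 5 has {2,4,5,6}; column 3 has {3,4,5,6} → 1.
Cell (r5,c6): row 5 has {1,2,4,5,6}; column 6 has {1,2,4,5,6} → 3.
Cell (r6,c3): row 6 has {1,3,4,5,6}; column 3 has {1,3,4,5,6} → 2.
Cell (r3,c1): row 3 has {1,2,3,5,6}; column 1 has {1,2,3,5,6} → 4.

5 4 6 1 3 2 / 2 3 4 6 5 1 / 4 1 5 3 2 6 / 1 5 3 2 6 4 / 6 2 1 5 4 3 / 3 6 2 4 1 5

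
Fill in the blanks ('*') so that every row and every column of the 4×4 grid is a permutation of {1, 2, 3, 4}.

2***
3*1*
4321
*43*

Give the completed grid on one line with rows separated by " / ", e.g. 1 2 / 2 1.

2 1 4 3 / 3 2 1 4 / 4 3 2 1 / 1 4 3 2

(r1,c2) = 1
(r1,c3) = 4
(r1,c4) = 3
(r2,c2) = 2
(r2,c4) = 4
(r4,c1) = 1
(r4,c4) = 2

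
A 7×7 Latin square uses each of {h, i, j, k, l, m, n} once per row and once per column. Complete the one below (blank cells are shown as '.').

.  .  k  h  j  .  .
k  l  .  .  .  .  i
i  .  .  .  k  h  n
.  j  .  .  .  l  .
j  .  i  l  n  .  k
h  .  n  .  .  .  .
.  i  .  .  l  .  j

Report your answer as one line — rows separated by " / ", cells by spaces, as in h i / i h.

(r3,c2) = m
(r3,c4) = j
(r5,c2) = h
(r5,c6) = m
(r6,c2) = k
(r1,c2) = n
(r1,c6) = i
(r3,c3) = l
(r6,c6) = j
(r2,c6) = n
(r7,c6) = k
(r2,c4) = m
(r2,c5) = h
(r6,c4) = i
(r6,c5) = m
(r6,c7) = l
(r7,c4) = n
(r1,c7) = m
(r2,c3) = j
(r4,c4) = k
(r4,c5) = i
(r4,c7) = h
(r7,c1) = m
(r7,c3) = h
(r1,c1) = l
(r4,c1) = n
(r4,c3) = m

l n k h j i m / k l j m h n i / i m l j k h n / n j m k i l h / j h i l n m k / h k n i m j l / m i h n l k j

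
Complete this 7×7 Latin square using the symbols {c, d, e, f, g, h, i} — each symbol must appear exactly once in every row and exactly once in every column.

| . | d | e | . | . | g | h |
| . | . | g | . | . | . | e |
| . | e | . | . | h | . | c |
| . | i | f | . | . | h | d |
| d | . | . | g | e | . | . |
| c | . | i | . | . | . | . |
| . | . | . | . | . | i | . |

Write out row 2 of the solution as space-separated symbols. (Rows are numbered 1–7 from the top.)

f c g h i d e

(r3,c3) = d
(r3,c6) = f
(r5,c6) = c
(r2,c6) = d
(r3,c4) = i
(r5,c3) = h
(r6,c6) = e
(r7,c3) = c
(r3,c1) = g
(r4,c1) = e
(r4,c4) = c
(r4,c5) = g
(r5,c2) = f
(r5,c7) = i
(r1,c4) = f
(r2,c4) = h
(r6,c4) = d
(r6,c5) = f
(r6,c7) = g
(r7,c4) = e
(r7,c5) = d
(r7,c7) = f
(r1,c1) = i
(r1,c5) = c
(r2,c1) = f
(r2,c2) = c
(r2,c5) = i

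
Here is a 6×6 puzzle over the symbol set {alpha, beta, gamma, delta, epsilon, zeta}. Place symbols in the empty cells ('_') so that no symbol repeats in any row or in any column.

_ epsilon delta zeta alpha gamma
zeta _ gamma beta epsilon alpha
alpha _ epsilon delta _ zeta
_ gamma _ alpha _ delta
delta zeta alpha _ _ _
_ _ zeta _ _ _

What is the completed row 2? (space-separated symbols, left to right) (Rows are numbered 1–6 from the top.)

zeta delta gamma beta epsilon alpha

(r1,c1) = beta
(r2,c2) = delta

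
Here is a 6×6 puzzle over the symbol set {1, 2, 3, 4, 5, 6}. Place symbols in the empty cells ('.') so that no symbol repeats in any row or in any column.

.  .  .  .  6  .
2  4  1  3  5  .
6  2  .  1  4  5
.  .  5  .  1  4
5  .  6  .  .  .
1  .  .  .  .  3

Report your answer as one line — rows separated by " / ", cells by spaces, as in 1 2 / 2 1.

4 3 2 5 6 1 / 2 4 1 3 5 6 / 6 2 3 1 4 5 / 3 6 5 2 1 4 / 5 1 6 4 3 2 / 1 5 4 6 2 3

(r2,c6) = 6
(r3,c3) = 3
(r4,c1) = 3
(r4,c2) = 6
(r4,c4) = 2
(r5,c4) = 4
(r6,c2) = 5
(r6,c4) = 6
(r6,c5) = 2
(r1,c1) = 4
(r1,c3) = 2
(r1,c4) = 5
(r1,c6) = 1
(r5,c5) = 3
(r5,c6) = 2
(r6,c3) = 4
(r1,c2) = 3
(r5,c2) = 1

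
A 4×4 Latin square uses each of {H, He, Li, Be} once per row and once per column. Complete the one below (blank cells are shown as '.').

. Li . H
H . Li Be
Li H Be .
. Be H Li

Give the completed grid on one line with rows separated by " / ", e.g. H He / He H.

Be Li He H / H He Li Be / Li H Be He / He Be H Li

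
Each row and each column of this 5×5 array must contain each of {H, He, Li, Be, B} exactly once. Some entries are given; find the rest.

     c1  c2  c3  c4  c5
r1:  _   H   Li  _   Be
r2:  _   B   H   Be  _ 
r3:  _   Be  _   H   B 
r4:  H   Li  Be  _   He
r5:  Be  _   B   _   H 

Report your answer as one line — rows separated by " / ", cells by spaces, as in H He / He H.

(r2,c5) = Li
(r3,c3) = He
(r4,c4) = B
(r5,c2) = He
(r5,c4) = Li
(r1,c4) = He
(r2,c1) = He
(r3,c1) = Li
(r1,c1) = B

B H Li He Be / He B H Be Li / Li Be He H B / H Li Be B He / Be He B Li H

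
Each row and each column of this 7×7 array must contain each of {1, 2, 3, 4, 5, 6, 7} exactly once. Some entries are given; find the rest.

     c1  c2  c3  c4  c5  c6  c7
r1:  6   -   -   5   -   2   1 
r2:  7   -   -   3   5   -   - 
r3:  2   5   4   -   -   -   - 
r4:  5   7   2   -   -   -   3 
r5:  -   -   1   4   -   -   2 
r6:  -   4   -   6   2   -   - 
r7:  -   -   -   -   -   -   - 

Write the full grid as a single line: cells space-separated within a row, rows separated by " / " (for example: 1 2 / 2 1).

Cell (r1,c2): row 1 has {1,2,5,6}; column 2 has {4,5,7} → 3.
Cell (r1,c3): row 1 has {1,2,3,5,6}; column 3 has {1,2,4} → 7.
Cell (r1,c5): row 1 has {1,2,3,5,6,7}; column 5 has {2,5} → 4.
Cell (r2,c3): row 2 has {3,5,7}; column 3 has {1,2,4,7} → 6.
Cell (r2,c7): row 2 has {3,5,6,7}; column 7 has {1,2,3} → 4.
Cell (r4,c4): row 4 has {2,3,5,7}; column 4 has {3,4,5,6} → 1.
Cell (r4,c5): row 4 has {1,2,3,5,7}; column 5 has {2,4,5} → 6.
Cell (r4,c6): row 4 has {1,2,3,5,6,7}; column 6 has {2} → 4.
Cell (r5,c1): row 5 has {1,2,4}; column 1 has {2,5,6,7} → 3.
Cell (r5,c2): row 5 has {1,2,3,4}; column 2 has {3,4,5,7} → 6.
Cell (r5,c5): row 5 has {1,2,3,4,6}; column 5 has {2,4,5,6} → 7.
Cell (r5,c6): row 5 has {1,2,3,4,6,7}; column 6 has {2,4} → 5.
Cell (r6,c1): row 6 has {2,4,6}; column 1 has {2,3,5,6,7} → 1.
Cell (r7,c1): row 7 is empty so far; column 1 has {1,2,3,5,6,7} → 4.
Cell (r2,c6): row 2 has {3,4,5,6,7}; column 6 has {2,4,5} → 1.
Cell (r3,c4): row 3 has {2,4,5}; column 4 has {1,3,4,5,6} → 7.
Cell (r3,c7): row 3 has {2,4,5,7}; column 7 has {1,2,3,4} → 6.
Cell (r7,c4): row 7 has {4}; column 4 has {1,3,4,5,6,7} → 2.
Cell (r2,c2): row 2 has {1,3,4,5,6,7}; column 2 has {3,4,5,6,7} → 2.
Cell (r3,c6): row 3 has {2,4,5,6,7}; column 6 has {1,2,4,5} → 3.
Cell (r6,c6): row 6 has {1,2,4,6}; column 6 has {1,2,3,4,5} → 7.
Cell (r6,c7): row 6 has {1,2,4,6,7}; column 7 has {1,2,3,4,6} → 5.
Cell (r7,c2): row 7 has {2,4}; column 2 has {2,3,4,5,6,7} → 1.
Cell (r7,c5): row 7 has {1,2,4}; column 5 has {2,4,5,6,7} → 3.
Cell (r7,c6): row 7 has {1,2,3,4}; column 6 has {1,2,3,4,5,7} → 6.
Cell (r7,c7): row 7 has {1,2,3,4,6}; column 7 has {1,2,3,4,5,6} → 7.
Cell (r3,c5): row 3 has {2,3,4,5,6,7}; column 5 has {2,3,4,5,6,7} → 1.
Cell (r6,c3): row 6 has {1,2,4,5,6,7}; column 3 has {1,2,4,6,7} → 3.
Cell (r7,c3): row 7 has {1,2,3,4,6,7}; column 3 has {1,2,3,4,6,7} → 5.

6 3 7 5 4 2 1 / 7 2 6 3 5 1 4 / 2 5 4 7 1 3 6 / 5 7 2 1 6 4 3 / 3 6 1 4 7 5 2 / 1 4 3 6 2 7 5 / 4 1 5 2 3 6 7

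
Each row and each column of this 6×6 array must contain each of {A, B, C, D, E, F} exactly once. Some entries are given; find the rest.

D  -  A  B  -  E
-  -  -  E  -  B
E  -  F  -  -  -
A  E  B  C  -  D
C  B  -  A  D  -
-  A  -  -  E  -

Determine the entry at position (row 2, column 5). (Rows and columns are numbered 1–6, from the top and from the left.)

A

(r2,c1) = F
(r3,c4) = D
(r4,c5) = F
(r5,c3) = E
(r5,c6) = F
(r6,c1) = B
(r6,c4) = F
(r6,c6) = C
(r1,c5) = C
(r2,c5) = A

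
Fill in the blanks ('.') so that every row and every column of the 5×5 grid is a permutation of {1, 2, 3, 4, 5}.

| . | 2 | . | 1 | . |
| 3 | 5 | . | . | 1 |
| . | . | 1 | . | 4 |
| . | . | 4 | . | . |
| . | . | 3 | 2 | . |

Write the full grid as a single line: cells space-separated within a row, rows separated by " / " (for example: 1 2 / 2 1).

4 2 5 1 3 / 3 5 2 4 1 / 2 3 1 5 4 / 5 1 4 3 2 / 1 4 3 2 5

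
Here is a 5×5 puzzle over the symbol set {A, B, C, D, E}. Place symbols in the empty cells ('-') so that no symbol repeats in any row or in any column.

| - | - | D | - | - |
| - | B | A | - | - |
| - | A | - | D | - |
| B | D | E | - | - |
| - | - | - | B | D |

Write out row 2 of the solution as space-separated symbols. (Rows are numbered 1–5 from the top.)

At row 5, column 3: row 5 has {B,D}; column 3 has {A,D,E}; that leaves C.
At row 3, column 3: row 3 has {A,D}; column 3 has {A,C,D,E}; that leaves B.
At row 5, column 2: row 5 has {B,C,D}; column 2 has {A,B,D}; that leaves E.
At row 1, column 2: row 1 has {D}; column 2 has {A,B,D,E}; that leaves C.
At row 5, column 1: row 5 has {B,C,D,E}; column 1 has {B}; that leaves A.
At row 1, column 1: row 1 has {C,D}; column 1 has {A,B}; that leaves E.
At row 1, column 4: row 1 has {C,D,E}; column 4 has {B,D}; that leaves A.
At row 1, column 5: row 1 has {A,C,D,E}; column 5 has {D}; that leaves B.
At row 3, column 1: row 3 has {A,B,D}; column 1 has {A,B,E}; that leaves C.
At row 3, column 5: row 3 has {A,B,C,D}; column 5 has {B,D}; that leaves E.
At row 4, column 4: row 4 has {B,D,E}; column 4 has {A,B,D}; that leaves C.
At row 4, column 5: row 4 has {B,C,D,E}; column 5 has {B,D,E}; that leaves A.
At row 2, column 1: row 2 has {A,B}; column 1 has {A,B,C,E}; that leaves D.
At row 2, column 4: row 2 has {A,B,D}; column 4 has {A,B,C,D}; that leaves E.
At row 2, column 5: row 2 has {A,B,D,E}; column 5 has {A,B,D,E}; that leaves C.

D B A E C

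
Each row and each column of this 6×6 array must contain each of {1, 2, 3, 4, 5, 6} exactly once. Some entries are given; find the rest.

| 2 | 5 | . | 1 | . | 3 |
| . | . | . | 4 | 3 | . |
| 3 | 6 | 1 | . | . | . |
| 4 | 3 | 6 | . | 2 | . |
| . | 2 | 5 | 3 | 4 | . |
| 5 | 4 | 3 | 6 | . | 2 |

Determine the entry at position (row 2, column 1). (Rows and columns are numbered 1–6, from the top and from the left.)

6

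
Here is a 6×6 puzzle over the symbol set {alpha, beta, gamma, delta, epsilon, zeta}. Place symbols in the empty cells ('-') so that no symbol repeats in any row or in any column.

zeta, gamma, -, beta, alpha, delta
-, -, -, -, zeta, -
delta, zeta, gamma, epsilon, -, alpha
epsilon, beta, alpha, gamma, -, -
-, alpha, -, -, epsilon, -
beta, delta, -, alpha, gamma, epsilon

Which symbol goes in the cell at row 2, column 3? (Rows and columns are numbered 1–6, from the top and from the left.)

beta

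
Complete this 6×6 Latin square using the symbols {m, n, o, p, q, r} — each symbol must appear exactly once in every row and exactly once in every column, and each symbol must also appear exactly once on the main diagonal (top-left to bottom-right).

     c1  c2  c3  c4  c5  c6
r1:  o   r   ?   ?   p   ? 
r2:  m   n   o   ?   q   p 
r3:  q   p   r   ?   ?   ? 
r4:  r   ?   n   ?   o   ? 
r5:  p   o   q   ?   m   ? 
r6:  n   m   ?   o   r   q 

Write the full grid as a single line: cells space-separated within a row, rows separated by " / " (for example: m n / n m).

(r1,c3) = m
(r1,c6) = n
(r2,c4) = r
(r3,c5) = n
(r4,c2) = q
(r4,c4) = p
(r4,c6) = m
(r5,c4) = n
(r5,c6) = r
(r6,c3) = p
(r1,c4) = q
(r3,c4) = m
(r3,c6) = o

o r m q p n / m n o r q p / q p r m n o / r q n p o m / p o q n m r / n m p o r q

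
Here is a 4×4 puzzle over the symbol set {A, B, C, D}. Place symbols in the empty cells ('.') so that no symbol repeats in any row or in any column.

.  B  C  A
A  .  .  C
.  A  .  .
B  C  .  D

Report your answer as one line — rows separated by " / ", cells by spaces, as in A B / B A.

D B C A / A D B C / C A D B / B C A D

(r1,c1) = D
(r2,c2) = D
(r2,c3) = B
(r3,c1) = C
(r3,c3) = D
(r3,c4) = B
(r4,c3) = A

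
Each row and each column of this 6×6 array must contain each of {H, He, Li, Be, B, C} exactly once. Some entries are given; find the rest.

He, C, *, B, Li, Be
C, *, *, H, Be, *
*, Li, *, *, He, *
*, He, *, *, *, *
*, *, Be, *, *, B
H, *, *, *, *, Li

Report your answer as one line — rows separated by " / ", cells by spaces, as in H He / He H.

He C H B Li Be / C B Li H Be He / B Li C Be He H / Be He B Li H C / Li H Be He C B / H Be He C B Li

Cell (r1,c3): row 1 has {He,Li,Be,B,C}; column 3 has {Be} → H.
Cell (r2,c2): row 2 has {H,Be,C}; column 2 has {He,Li,C} → B.
Cell (r2,c6): row 2 has {H,Be,B,C}; column 6 has {Li,Be,B} → He.
Cell (r5,c1): row 5 has {Be,B}; column 1 has {H,He,C} → Li.
Cell (r5,c2): row 5 has {Li,Be,B}; column 2 has {He,Li,B,C} → H.
Cell (r5,c5): row 5 has {H,Li,Be,B}; column 5 has {He,Li,Be} → C.
Cell (r6,c2): row 6 has {H,Li}; column 2 has {H,He,Li,B,C} → Be.
Cell (r6,c5): row 6 has {H,Li,Be}; column 5 has {He,Li,Be,C} → B.
Cell (r2,c3): row 2 has {H,He,Be,B,C}; column 3 has {H,Be} → Li.
Cell (r4,c5): row 4 has {He}; column 5 has {He,Li,Be,B,C} → H.
Cell (r4,c6): row 4 has {H,He}; column 6 has {He,Li,Be,B} → C.
Cell (r5,c4): row 5 has {H,Li,Be,B,C}; column 4 has {H,B} → He.
Cell (r6,c4): row 6 has {H,Li,Be,B}; column 4 has {H,He,B} → C.
Cell (r3,c4): row 3 has {He,Li}; column 4 has {H,He,B,C} → Be.
Cell (r3,c6): row 3 has {He,Li,Be}; column 6 has {He,Li,Be,B,C} → H.
Cell (r4,c3): row 4 has {H,He,C}; column 3 has {H,Li,Be} → B.
Cell (r4,c4): row 4 has {H,He,B,C}; column 4 has {H,He,Be,B,C} → Li.
Cell (r6,c3): row 6 has {H,Li,Be,B,C}; column 3 has {H,Li,Be,B} → He.
Cell (r3,c1): row 3 has {H,He,Li,Be}; column 1 has {H,He,Li,C} → B.
Cell (r3,c3): row 3 has {H,He,Li,Be,B}; column 3 has {H,He,Li,Be,B} → C.
Cell (r4,c1): row 4 has {H,He,Li,B,C}; column 1 has {H,He,Li,B,C} → Be.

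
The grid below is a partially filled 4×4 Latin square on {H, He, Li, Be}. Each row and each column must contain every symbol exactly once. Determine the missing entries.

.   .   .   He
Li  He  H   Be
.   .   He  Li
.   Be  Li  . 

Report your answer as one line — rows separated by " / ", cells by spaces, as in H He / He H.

H Li Be He / Li He H Be / Be H He Li / He Be Li H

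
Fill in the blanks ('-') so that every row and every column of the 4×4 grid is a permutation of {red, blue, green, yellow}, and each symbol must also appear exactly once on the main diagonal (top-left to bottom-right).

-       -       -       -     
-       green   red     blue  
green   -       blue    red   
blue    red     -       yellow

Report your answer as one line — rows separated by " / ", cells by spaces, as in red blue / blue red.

red blue yellow green / yellow green red blue / green yellow blue red / blue red green yellow

(r1,c1): row 1 is empty so far; column 1 has {blue,green}; the diagonal has {blue,green,yellow}, so it must be red.
(r1,c4): row 1 has {red}; column 4 has {red,blue,yellow}, so it must be green.
(r2,c1): row 2 has {red,blue,green}; column 1 has {red,blue,green}, so it must be yellow.
(r3,c2): row 3 has {red,blue,green}; column 2 has {red,green}, so it must be yellow.
(r4,c3): row 4 has {red,blue,yellow}; column 3 has {red,blue}, so it must be green.
(r1,c2): row 1 has {red,green}; column 2 has {red,green,yellow}, so it must be blue.
(r1,c3): row 1 has {red,blue,green}; column 3 has {red,blue,green}, so it must be yellow.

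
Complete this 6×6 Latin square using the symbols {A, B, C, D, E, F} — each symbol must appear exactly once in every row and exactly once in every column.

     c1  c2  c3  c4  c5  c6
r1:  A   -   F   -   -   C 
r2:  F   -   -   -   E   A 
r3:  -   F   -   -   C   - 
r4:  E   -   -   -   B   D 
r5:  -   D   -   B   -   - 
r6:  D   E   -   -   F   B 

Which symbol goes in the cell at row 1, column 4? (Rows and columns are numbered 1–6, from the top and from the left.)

(r1,c2) = B
(r1,c5) = D
(r2,c2) = C
(r2,c4) = D
(r3,c1) = B
(r3,c6) = E
(r4,c2) = A
(r4,c3) = C
(r4,c4) = F
(r5,c1) = C
(r5,c5) = A
(r5,c6) = F
(r6,c3) = A
(r6,c4) = C
(r1,c4) = E

E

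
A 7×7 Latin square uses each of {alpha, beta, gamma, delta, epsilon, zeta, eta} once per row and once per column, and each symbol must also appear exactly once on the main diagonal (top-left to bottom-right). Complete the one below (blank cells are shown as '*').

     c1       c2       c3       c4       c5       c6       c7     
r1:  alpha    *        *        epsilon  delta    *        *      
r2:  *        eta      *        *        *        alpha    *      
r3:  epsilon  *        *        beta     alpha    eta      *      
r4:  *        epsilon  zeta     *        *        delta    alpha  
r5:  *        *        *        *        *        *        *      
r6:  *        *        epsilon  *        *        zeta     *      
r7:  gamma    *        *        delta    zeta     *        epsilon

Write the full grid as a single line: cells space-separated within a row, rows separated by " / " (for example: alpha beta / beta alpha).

alpha zeta beta epsilon delta gamma eta / delta eta gamma zeta epsilon alpha beta / epsilon gamma delta beta alpha eta zeta / beta epsilon zeta gamma eta delta alpha / zeta delta alpha eta beta epsilon gamma / eta beta epsilon alpha gamma zeta delta / gamma alpha eta delta zeta beta epsilon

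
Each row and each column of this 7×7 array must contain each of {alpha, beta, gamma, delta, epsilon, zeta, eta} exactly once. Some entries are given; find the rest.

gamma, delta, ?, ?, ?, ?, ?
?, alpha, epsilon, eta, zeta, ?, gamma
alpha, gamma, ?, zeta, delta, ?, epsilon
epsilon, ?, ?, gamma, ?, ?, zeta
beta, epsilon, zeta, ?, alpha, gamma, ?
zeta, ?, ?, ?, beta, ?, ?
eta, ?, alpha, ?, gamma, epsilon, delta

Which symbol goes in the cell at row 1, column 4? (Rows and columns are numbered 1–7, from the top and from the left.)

alpha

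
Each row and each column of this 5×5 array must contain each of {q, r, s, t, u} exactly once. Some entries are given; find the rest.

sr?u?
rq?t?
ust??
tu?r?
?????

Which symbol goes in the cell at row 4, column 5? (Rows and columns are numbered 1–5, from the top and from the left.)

q

(r1,c3) = q
(r1,c5) = t
(r3,c4) = q
(r3,c5) = r
(r4,c3) = s
(r4,c5) = q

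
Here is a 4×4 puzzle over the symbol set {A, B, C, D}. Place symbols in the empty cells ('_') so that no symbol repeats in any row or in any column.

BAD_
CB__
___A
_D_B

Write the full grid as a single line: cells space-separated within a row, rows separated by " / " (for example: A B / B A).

(r1,c4) = C
(r2,c3) = A
(r2,c4) = D
(r3,c1) = D
(r3,c2) = C
(r3,c3) = B
(r4,c1) = A
(r4,c3) = C

B A D C / C B A D / D C B A / A D C B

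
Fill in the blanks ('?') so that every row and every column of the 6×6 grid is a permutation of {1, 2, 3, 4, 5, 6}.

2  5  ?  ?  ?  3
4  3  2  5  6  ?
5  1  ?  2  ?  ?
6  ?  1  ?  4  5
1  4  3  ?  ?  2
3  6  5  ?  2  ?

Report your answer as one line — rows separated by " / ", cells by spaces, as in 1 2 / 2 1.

(r1,c5) = 1
(r2,c6) = 1
(r3,c5) = 3
(r4,c2) = 2
(r4,c4) = 3
(r5,c4) = 6
(r5,c5) = 5
(r6,c6) = 4
(r1,c4) = 4
(r3,c6) = 6
(r6,c4) = 1
(r1,c3) = 6
(r3,c3) = 4

2 5 6 4 1 3 / 4 3 2 5 6 1 / 5 1 4 2 3 6 / 6 2 1 3 4 5 / 1 4 3 6 5 2 / 3 6 5 1 2 4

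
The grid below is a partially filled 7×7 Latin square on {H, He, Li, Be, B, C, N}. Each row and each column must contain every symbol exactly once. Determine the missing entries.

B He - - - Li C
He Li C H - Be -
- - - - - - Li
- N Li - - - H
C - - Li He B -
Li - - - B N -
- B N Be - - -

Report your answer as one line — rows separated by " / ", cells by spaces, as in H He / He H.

At row 1, column 4: row 1 has {He,Li,B,C}; column 4 has {H,Li,Be}; that leaves N.
At row 2, column 5: row 2 has {H,He,Li,Be,C}; column 5 has {He,B}; that leaves N.
At row 2, column 7: row 2 has {H,He,Li,Be,C,N}; column 7 has {H,Li,C}; that leaves B.
At row 4, column 1: row 4 has {H,Li,N}; column 1 has {He,Li,B,C}; that leaves Be.
At row 4, column 5: row 4 has {H,Li,Be,N}; column 5 has {He,B,N}; that leaves C.
At row 4, column 6: row 4 has {H,Li,Be,C,N}; column 6 has {Li,Be,B,N}; that leaves He.
At row 7, column 1: row 7 has {Be,B,N}; column 1 has {He,Li,Be,B,C}; that leaves H.
At row 7, column 5: row 7 has {H,Be,B,N}; column 5 has {He,B,C,N}; that leaves Li.
At row 7, column 6: row 7 has {H,Li,Be,B,N}; column 6 has {He,Li,Be,B,N}; that leaves C.
At row 7, column 7: row 7 has {H,Li,Be,B,C,N}; column 7 has {H,Li,B,C}; that leaves He.
At row 3, column 1: row 3 has {Li}; column 1 has {H,He,Li,Be,B,C}; that leaves N.
At row 3, column 6: row 3 has {Li,N}; column 6 has {He,Li,Be,B,C,N}; that leaves H.
At row 4, column 4: row 4 has {H,He,Li,Be,C,N}; column 4 has {H,Li,Be,N}; that leaves B.
At row 6, column 7: row 6 has {Li,B,N}; column 7 has {H,He,Li,B,C}; that leaves Be.
At row 3, column 5: row 3 has {H,Li,N}; column 5 has {He,Li,B,C,N}; that leaves Be.
At row 5, column 7: row 5 has {He,Li,B,C}; column 7 has {H,He,Li,Be,B,C}; that leaves N.
At row 1, column 5: row 1 has {He,Li,B,C,N}; column 5 has {He,Li,Be,B,C,N}; that leaves H.
At row 3, column 2: row 3 has {H,Li,Be,N}; column 2 has {He,Li,B,N}; that leaves C.
At row 3, column 4: row 3 has {H,Li,Be,C,N}; column 4 has {H,Li,Be,B,N}; that leaves He.
At row 6, column 2: row 6 has {Li,Be,B,N}; column 2 has {He,Li,B,C,N}; that leaves H.
At row 6, column 3: row 6 has {H,Li,Be,B,N}; column 3 has {Li,C,N}; that leaves He.
At row 6, column 4: row 6 has {H,He,Li,Be,B,N}; column 4 has {H,He,Li,Be,B,N}; that leaves C.
At row 1, column 3: row 1 has {H,He,Li,B,C,N}; column 3 has {He,Li,C,N}; that leaves Be.
At row 3, column 3: row 3 has {H,He,Li,Be,C,N}; column 3 has {He,Li,Be,C,N}; that leaves B.
At row 5, column 2: row 5 has {He,Li,B,C,N}; column 2 has {H,He,Li,B,C,N}; that leaves Be.
At row 5, column 3: row 5 has {He,Li,Be,B,C,N}; column 3 has {He,Li,Be,B,C,N}; that leaves H.

B He Be N H Li C / He Li C H N Be B / N C B He Be H Li / Be N Li B C He H / C Be H Li He B N / Li H He C B N Be / H B N Be Li C He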